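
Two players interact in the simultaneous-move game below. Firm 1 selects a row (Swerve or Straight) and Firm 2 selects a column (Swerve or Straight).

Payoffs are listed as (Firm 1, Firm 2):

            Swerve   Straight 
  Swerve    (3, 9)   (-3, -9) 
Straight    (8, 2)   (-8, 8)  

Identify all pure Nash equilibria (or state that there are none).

(Swerve, Swerve): Firm 1 prefers Straight (8 > 3) — not an equilibrium.
(Swerve, Straight): Firm 2 prefers Swerve (9 > -9) — not an equilibrium.
(Straight, Swerve): Firm 2 prefers Straight (8 > 2) — not an equilibrium.
(Straight, Straight): Firm 1 prefers Swerve (-3 > -8) — not an equilibrium.

none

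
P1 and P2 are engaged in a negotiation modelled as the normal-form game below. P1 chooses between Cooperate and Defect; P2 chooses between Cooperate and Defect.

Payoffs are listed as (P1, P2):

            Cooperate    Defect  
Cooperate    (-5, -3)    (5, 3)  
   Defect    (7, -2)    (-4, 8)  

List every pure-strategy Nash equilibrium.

(Cooperate, Cooperate): P1 prefers Defect (7 > -5); P2 prefers Defect (3 > -3) — not an equilibrium.
(Cooperate, Defect): P1 gets 5 ≥ -4 from Defect, and P2 gets 3 ≥ -3 from Cooperate — Nash equilibrium.
(Defect, Cooperate): P2 prefers Defect (8 > -2) — not an equilibrium.
(Defect, Defect): P1 prefers Cooperate (5 > -4) — not an equilibrium.

(Cooperate, Defect)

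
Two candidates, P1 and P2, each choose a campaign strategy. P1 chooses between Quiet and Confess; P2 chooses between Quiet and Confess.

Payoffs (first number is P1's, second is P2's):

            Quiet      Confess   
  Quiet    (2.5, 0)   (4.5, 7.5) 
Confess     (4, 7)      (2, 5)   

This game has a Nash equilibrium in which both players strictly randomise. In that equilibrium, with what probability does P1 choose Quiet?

Let r be the probability that P1 plays Quiet. In a completely mixed equilibrium, P2 must be indifferent between Quiet and Confess.
P2's expected payoff from Quiet is 7(1−r); from Confess it is 7.5r + 5(1−r).
Setting these equal: −7r + 7 = 2.5r + 5, so r = 4/19.

4/19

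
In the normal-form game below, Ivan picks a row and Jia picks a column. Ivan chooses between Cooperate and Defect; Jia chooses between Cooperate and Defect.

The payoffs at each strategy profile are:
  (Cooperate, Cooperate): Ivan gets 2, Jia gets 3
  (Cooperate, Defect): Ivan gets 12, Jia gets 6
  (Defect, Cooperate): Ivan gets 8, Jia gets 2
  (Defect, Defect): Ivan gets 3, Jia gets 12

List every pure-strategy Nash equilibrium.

(Cooperate, Defect)

(Cooperate, Cooperate): Ivan prefers Defect (8 > 2); Jia prefers Defect (6 > 3) — not an equilibrium.
(Cooperate, Defect): Ivan gets 12 ≥ 3 from Defect, and Jia gets 6 ≥ 3 from Cooperate — Nash equilibrium.
(Defect, Cooperate): Jia prefers Defect (12 > 2) — not an equilibrium.
(Defect, Defect): Ivan prefers Cooperate (12 > 3) — not an equilibrium.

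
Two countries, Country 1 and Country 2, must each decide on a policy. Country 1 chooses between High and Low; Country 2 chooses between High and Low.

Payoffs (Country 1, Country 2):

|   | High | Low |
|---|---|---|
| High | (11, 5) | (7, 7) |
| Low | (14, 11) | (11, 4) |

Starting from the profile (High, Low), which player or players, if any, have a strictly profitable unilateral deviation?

Country 1

Country 1 at (High, Low) earns 7; deviating to Low yields 11 — a strict improvement.
Country 2 earns 7; deviating to High yields 5 — not better.
Only Country 1 has a strictly profitable deviation.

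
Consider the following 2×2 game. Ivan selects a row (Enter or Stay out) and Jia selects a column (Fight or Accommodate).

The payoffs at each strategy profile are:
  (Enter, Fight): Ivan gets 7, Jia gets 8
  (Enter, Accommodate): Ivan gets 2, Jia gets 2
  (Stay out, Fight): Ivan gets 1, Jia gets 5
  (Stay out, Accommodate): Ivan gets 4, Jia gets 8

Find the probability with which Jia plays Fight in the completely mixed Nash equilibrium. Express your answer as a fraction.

Let c be the probability that Jia plays Fight. In a completely mixed equilibrium, Ivan must be indifferent between Enter and Stay out.
Ivan's expected payoff from Enter is 7c + 2(1−c); from Stay out it is c + 4(1−c).
Setting these equal: 5c + 2 = −3c + 4, so c = 1/4.

1/4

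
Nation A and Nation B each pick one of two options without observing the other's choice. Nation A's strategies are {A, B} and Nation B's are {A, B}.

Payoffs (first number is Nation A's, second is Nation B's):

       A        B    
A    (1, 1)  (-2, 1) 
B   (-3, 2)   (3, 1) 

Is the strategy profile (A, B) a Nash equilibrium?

At (A, B), Nation A earns -2; switching to B would give 3, so Nation A would deviate.
Nation B earns 1; switching to A would give 1, so Nation B has no profitable deviation.
Since at least one player can profitably deviate, this is not a Nash equilibrium.

No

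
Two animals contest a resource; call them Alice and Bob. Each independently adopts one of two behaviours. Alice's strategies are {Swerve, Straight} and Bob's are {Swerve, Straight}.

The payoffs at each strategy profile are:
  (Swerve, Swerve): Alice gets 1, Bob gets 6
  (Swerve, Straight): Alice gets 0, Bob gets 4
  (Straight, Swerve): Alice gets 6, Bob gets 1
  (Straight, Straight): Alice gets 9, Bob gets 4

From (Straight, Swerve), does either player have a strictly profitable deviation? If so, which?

Bob

Alice at (Straight, Swerve) earns 6; deviating to Swerve yields 1 — not better.
Bob earns 1; deviating to Straight yields 4 — a strict improvement.
Only Bob has a strictly profitable deviation.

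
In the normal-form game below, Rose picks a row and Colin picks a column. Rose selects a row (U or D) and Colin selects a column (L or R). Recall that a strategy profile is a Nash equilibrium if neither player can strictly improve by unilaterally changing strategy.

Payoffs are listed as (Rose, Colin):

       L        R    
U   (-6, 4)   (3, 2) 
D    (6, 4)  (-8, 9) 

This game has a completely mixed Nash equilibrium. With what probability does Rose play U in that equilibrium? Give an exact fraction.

5/7

Let r be the probability that Rose plays U. In a completely mixed equilibrium, Colin must be indifferent between L and R.
Colin's expected payoff from L is 4r + 4(1−r); from R it is 2r + 9(1−r).
Setting these equal: 4 = −7r + 9, so r = 5/7.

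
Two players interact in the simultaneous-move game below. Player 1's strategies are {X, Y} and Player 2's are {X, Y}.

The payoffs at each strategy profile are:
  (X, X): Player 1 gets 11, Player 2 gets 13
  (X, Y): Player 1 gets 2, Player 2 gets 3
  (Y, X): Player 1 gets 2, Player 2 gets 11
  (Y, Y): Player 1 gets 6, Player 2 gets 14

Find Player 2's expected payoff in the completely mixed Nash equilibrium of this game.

149/13

First find p, the probability Player 1 plays X, from Player 2's indifference between X and Y: 13p + 11(1−p) = 3p + 14(1−p), giving p = 3/13.
Since Player 2 is indifferent in equilibrium, Player 2's expected payoff equals the payoff from either column against (3/13, 10/13). Using X: 13(3/13) + 11(10/13) = 149/13.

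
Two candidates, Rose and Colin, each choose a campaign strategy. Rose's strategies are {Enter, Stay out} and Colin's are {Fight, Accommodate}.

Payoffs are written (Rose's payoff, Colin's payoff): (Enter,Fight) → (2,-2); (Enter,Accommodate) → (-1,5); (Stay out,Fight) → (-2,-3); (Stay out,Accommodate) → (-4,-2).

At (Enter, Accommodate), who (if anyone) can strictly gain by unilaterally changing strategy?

Neither

Rose at (Enter, Accommodate) earns -1; deviating to Stay out yields -4 — not better.
Colin earns 5; deviating to Fight yields -2 — not better.
Neither player can strictly improve; the profile is a Nash equilibrium.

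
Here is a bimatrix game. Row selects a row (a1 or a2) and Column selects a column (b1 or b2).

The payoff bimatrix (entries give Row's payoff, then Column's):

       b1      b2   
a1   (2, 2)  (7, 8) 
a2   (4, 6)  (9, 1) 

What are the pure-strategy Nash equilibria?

(a1, b1): Row prefers a2 (4 > 2); Column prefers b2 (8 > 2) — not an equilibrium.
(a1, b2): Row prefers a2 (9 > 7) — not an equilibrium.
(a2, b1): Row gets 4 ≥ 2 from a1, and Column gets 6 ≥ 1 from b2 — Nash equilibrium.
(a2, b2): Column prefers b1 (6 > 1) — not an equilibrium.

(a2, b1)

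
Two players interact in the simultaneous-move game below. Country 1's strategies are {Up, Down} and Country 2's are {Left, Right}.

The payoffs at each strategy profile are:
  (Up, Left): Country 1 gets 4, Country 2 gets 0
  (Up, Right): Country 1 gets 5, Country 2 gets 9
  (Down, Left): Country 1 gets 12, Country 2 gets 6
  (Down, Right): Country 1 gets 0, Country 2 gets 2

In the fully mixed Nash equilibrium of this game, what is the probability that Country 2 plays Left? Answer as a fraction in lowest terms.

Let y be the probability that Country 2 plays Left. In a completely mixed equilibrium, Country 1 must be indifferent between Up and Down.
Country 1's expected payoff from Up is 4y + 5(1−y); from Down it is 12y.
Setting these equal: −y + 5 = 12y, so y = 5/13.

5/13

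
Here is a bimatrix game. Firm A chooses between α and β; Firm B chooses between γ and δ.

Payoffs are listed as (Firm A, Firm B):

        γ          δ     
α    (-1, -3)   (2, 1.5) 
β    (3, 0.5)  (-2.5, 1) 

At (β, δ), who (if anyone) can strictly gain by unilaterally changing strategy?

Firm A

Firm A at (β, δ) earns -2.5; deviating to α yields 2 — a strict improvement.
Firm B earns 1; deviating to γ yields 0.5 — not better.
Only Firm A has a strictly profitable deviation.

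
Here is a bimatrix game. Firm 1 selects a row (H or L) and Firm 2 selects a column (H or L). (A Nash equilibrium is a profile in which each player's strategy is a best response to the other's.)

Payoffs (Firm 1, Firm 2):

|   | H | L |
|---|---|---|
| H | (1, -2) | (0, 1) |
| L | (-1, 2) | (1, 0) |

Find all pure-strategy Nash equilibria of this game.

(H, H): Firm 2 prefers L (1 > -2) — not an equilibrium.
(H, L): Firm 1 prefers L (1 > 0) — not an equilibrium.
(L, H): Firm 1 prefers H (1 > -1) — not an equilibrium.
(L, L): Firm 2 prefers H (2 > 0) — not an equilibrium.

none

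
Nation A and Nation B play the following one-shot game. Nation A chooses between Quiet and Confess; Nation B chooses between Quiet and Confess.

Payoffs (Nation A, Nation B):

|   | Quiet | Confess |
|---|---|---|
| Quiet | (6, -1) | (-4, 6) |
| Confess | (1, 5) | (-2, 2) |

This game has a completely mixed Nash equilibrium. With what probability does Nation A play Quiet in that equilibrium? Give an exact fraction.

Let r be the probability that Nation A plays Quiet. In a completely mixed equilibrium, Nation B must be indifferent between Quiet and Confess.
Nation B's expected payoff from Quiet is −r + 5(1−r); from Confess it is 6r + 2(1−r).
Setting these equal: −6r + 5 = 4r + 2, so r = 3/10.

3/10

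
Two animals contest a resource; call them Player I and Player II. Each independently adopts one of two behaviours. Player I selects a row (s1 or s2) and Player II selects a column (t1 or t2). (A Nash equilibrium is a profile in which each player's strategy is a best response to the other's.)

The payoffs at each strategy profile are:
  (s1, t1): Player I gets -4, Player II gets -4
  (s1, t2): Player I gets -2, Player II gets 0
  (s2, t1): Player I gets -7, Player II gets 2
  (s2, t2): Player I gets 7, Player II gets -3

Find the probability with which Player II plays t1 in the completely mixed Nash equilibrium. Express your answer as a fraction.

Let y be the probability that Player II plays t1. In a completely mixed equilibrium, Player I must be indifferent between s1 and s2.
Player I's expected payoff from s1 is −4y − 2(1−y); from s2 it is −7y + 7(1−y).
Setting these equal: −2y − 2 = −14y + 7, so y = 3/4.

3/4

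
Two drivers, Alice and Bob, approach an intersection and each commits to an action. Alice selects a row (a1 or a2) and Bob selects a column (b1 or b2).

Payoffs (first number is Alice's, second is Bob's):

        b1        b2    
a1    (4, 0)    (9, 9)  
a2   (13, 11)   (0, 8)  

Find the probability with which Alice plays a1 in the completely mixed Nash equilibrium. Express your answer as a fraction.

1/4

Let p be the probability that Alice plays a1. In a completely mixed equilibrium, Bob must be indifferent between b1 and b2.
Bob's expected payoff from b1 is 11(1−p); from b2 it is 9p + 8(1−p).
Setting these equal: −11p + 11 = p + 8, so p = 1/4.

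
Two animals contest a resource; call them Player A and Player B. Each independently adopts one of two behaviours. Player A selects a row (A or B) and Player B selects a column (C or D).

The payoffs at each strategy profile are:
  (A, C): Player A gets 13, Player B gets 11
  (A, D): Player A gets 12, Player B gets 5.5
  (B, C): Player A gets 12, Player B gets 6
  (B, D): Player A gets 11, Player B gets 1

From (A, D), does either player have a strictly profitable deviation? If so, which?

Player A at (A, D) earns 12; deviating to B yields 11 — not better.
Player B earns 5.5; deviating to C yields 11 — a strict improvement.
Only Player B has a strictly profitable deviation.

Player B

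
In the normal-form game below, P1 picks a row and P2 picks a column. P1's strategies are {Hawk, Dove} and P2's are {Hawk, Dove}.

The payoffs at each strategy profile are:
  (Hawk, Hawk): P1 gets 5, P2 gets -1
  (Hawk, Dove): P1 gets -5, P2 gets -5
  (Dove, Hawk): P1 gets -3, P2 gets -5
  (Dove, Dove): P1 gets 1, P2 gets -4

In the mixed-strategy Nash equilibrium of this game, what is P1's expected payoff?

-5/7

First find q, the probability P2 plays Hawk, from P1's indifference between Hawk and Dove: 5q − 5(1−q) = −3q + (1−q), giving q = 3/7.
Since P1 is indifferent in equilibrium, P1's expected payoff equals the payoff from either row against (3/7, 4/7). Using Hawk: 5(3/7) − 5(4/7) = -5/7.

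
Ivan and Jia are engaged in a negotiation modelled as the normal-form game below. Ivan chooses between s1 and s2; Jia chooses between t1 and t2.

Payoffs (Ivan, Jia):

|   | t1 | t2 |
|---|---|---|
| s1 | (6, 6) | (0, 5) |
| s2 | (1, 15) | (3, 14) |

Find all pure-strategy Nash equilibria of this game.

(s1, t1): Ivan gets 6 ≥ 1 from s2, and Jia gets 6 ≥ 5 from t2 — Nash equilibrium.
(s1, t2): Ivan prefers s2 (3 > 0); Jia prefers t1 (6 > 5) — not an equilibrium.
(s2, t1): Ivan prefers s1 (6 > 1) — not an equilibrium.
(s2, t2): Jia prefers t1 (15 > 14) — not an equilibrium.

(s1, t1)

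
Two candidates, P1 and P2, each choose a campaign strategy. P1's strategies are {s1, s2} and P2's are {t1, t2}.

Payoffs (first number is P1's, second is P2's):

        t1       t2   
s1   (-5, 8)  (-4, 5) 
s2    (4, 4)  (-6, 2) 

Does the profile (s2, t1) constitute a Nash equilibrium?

Yes

At (s2, t1), P1 earns 4; switching to s1 would give -5, so P1 has no profitable deviation.
P2 earns 4; switching to t2 would give 2, so P2 has no profitable deviation.
Neither player can gain by a unilateral deviation, so this profile is a Nash equilibrium.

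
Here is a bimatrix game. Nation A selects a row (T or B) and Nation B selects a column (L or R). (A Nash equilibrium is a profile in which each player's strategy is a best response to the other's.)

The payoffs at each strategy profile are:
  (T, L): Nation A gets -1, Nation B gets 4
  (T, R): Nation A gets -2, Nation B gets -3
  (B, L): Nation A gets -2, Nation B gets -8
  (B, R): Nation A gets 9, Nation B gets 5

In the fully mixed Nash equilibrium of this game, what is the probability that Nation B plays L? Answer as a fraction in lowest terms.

11/12

Let q be the probability that Nation B plays L. In a completely mixed equilibrium, Nation A must be indifferent between T and B.
Nation A's expected payoff from T is −q − 2(1−q); from B it is −2q + 9(1−q).
Setting these equal: q − 2 = −11q + 9, so q = 11/12.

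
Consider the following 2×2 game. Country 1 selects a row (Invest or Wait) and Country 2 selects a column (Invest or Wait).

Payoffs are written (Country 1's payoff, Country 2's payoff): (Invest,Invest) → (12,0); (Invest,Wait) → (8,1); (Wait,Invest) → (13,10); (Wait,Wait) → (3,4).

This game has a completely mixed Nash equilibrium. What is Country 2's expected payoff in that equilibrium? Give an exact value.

10/7

First find x, the probability Country 1 plays Invest, from Country 2's indifference between Invest and Wait: 10(1−x) = x + 4(1−x), giving x = 6/7.
Since Country 2 is indifferent in equilibrium, Country 2's expected payoff equals the payoff from either column against (6/7, 1/7). Using Invest: 10(1/7) = 10/7.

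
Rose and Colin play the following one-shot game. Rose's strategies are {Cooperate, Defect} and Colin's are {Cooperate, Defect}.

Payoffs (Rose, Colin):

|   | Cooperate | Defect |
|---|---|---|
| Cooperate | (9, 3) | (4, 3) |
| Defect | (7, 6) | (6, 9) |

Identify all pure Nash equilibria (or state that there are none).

(Cooperate, Cooperate): Rose gets 9 ≥ 7 from Defect, and Colin gets 3 ≥ 3 from Defect — Nash equilibrium.
(Cooperate, Defect): Rose prefers Defect (6 > 4) — not an equilibrium.
(Defect, Cooperate): Rose prefers Cooperate (9 > 7); Colin prefers Defect (9 > 6) — not an equilibrium.
(Defect, Defect): Rose gets 6 ≥ 4 from Cooperate, and Colin gets 9 ≥ 6 from Cooperate — Nash equilibrium.

(Cooperate, Cooperate) and (Defect, Defect)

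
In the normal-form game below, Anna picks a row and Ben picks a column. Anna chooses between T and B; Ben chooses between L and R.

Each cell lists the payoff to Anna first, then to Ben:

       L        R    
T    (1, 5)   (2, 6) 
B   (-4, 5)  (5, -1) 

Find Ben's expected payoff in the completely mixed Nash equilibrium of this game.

5

First find x, the probability Anna plays T, from Ben's indifference between L and R: 5x + 5(1−x) = 6x − (1−x), giving x = 6/7.
Since Ben is indifferent in equilibrium, Ben's expected payoff equals the payoff from either column against (6/7, 1/7). Using L: 5(6/7) + 5(1/7) = 5.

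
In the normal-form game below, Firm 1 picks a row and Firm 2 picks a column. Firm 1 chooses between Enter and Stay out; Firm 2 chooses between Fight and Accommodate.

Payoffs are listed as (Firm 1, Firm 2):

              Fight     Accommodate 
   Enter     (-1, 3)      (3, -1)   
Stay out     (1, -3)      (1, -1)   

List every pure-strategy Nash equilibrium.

none

(Enter, Fight): Firm 1 prefers Stay out (1 > -1) — not an equilibrium.
(Enter, Accommodate): Firm 2 prefers Fight (3 > -1) — not an equilibrium.
(Stay out, Fight): Firm 2 prefers Accommodate (-1 > -3) — not an equilibrium.
(Stay out, Accommodate): Firm 1 prefers Enter (3 > 1) — not an equilibrium.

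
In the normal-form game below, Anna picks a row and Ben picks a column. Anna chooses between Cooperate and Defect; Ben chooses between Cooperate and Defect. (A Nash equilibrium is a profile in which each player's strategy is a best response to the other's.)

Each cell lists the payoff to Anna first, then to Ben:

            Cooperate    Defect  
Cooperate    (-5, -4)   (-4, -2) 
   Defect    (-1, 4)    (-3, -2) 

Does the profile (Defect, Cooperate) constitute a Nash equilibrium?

At (Defect, Cooperate), Anna earns -1; switching to Cooperate would give -5, so Anna has no profitable deviation.
Ben earns 4; switching to Defect would give -2, so Ben has no profitable deviation.
Neither player can gain by a unilateral deviation, so this profile is a Nash equilibrium.

Yes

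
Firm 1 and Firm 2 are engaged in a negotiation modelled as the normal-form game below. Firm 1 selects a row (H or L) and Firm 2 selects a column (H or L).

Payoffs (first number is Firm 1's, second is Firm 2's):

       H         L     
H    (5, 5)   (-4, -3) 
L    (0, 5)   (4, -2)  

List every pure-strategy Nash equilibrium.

(H, H)

(H, H): Firm 1 gets 5 ≥ 0 from L, and Firm 2 gets 5 ≥ -3 from L — Nash equilibrium.
(H, L): Firm 1 prefers L (4 > -4); Firm 2 prefers H (5 > -3) — not an equilibrium.
(L, H): Firm 1 prefers H (5 > 0) — not an equilibrium.
(L, L): Firm 2 prefers H (5 > -2) — not an equilibrium.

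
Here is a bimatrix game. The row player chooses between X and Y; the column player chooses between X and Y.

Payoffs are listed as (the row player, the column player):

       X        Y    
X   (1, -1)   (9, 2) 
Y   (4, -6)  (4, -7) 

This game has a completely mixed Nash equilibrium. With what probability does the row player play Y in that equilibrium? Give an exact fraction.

Let r be the probability that the row player plays X. In a completely mixed equilibrium, the column player must be indifferent between X and Y.
The column player's expected payoff from X is −r − 6(1−r); from Y it is 2r − 7(1−r).
Setting these equal: 5r − 6 = 9r − 7, so r = 1/4.
Therefore the row player plays Y with probability 1 − 1/4 = 3/4.

3/4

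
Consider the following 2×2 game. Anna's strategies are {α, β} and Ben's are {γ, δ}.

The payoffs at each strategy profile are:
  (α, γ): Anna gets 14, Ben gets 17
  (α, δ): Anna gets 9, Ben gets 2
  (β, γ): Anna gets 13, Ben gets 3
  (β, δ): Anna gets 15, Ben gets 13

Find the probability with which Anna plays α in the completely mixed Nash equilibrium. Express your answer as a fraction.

Let r be the probability that Anna plays α. In a completely mixed equilibrium, Ben must be indifferent between γ and δ.
Ben's expected payoff from γ is 17r + 3(1−r); from δ it is 2r + 13(1−r).
Setting these equal: 14r + 3 = −11r + 13, so r = 2/5.

2/5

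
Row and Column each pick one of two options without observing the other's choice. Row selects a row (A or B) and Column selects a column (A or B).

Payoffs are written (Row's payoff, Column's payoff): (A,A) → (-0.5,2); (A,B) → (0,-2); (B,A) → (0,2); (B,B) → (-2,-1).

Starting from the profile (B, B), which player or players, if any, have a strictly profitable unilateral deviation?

Both

Row at (B, B) earns -2; deviating to A yields 0 — a strict improvement.
Column earns -1; deviating to A yields 2 — a strict improvement.
Both Row and Column have strictly profitable deviations.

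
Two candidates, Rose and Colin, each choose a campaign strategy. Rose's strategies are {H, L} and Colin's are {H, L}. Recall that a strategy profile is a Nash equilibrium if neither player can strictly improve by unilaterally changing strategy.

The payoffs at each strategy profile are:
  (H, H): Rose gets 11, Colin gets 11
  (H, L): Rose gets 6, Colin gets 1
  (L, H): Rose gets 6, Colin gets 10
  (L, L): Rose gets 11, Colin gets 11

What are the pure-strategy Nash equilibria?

(H, H): Rose gets 11 ≥ 6 from L, and Colin gets 11 ≥ 1 from L — Nash equilibrium.
(H, L): Rose prefers L (11 > 6); Colin prefers H (11 > 1) — not an equilibrium.
(L, H): Rose prefers H (11 > 6); Colin prefers L (11 > 10) — not an equilibrium.
(L, L): Rose gets 11 ≥ 6 from H, and Colin gets 11 ≥ 10 from H — Nash equilibrium.

(H, H) and (L, L)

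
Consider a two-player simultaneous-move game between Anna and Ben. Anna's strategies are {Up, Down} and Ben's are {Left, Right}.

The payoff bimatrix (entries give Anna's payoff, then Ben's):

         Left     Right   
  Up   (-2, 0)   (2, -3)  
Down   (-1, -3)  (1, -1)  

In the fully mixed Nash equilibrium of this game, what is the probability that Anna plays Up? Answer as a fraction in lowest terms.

2/5

Let r be the probability that Anna plays Up. In a completely mixed equilibrium, Ben must be indifferent between Left and Right.
Ben's expected payoff from Left is −3(1−r); from Right it is −3r − (1−r).
Setting these equal: 3r − 3 = −2r − 1, so r = 2/5.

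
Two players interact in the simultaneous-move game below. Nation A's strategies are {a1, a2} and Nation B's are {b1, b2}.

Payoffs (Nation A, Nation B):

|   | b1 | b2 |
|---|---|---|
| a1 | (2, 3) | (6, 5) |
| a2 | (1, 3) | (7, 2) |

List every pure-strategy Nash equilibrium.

none

(a1, b1): Nation B prefers b2 (5 > 3) — not an equilibrium.
(a1, b2): Nation A prefers a2 (7 > 6) — not an equilibrium.
(a2, b1): Nation A prefers a1 (2 > 1) — not an equilibrium.
(a2, b2): Nation B prefers b1 (3 > 2) — not an equilibrium.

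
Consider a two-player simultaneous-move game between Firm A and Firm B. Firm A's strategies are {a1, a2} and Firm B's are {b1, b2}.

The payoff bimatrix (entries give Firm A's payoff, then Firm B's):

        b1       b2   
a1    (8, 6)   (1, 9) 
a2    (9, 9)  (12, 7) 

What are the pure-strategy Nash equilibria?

(a1, b1): Firm A prefers a2 (9 > 8); Firm B prefers b2 (9 > 6) — not an equilibrium.
(a1, b2): Firm A prefers a2 (12 > 1) — not an equilibrium.
(a2, b1): Firm A gets 9 ≥ 8 from a1, and Firm B gets 9 ≥ 7 from b2 — Nash equilibrium.
(a2, b2): Firm B prefers b1 (9 > 7) — not an equilibrium.

(a2, b1)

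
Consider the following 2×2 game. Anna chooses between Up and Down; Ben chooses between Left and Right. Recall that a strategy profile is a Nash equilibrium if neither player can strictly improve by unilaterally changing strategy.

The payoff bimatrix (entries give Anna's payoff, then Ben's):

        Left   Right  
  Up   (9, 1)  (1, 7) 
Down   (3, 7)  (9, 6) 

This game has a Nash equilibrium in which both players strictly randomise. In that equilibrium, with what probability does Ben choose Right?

Let c be the probability that Ben plays Left. In a completely mixed equilibrium, Anna must be indifferent between Up and Down.
Anna's expected payoff from Up is 9c + (1−c); from Down it is 3c + 9(1−c).
Setting these equal: 8c + 1 = −6c + 9, so c = 4/7.
Therefore Ben plays Right with probability 1 − 4/7 = 3/7.

3/7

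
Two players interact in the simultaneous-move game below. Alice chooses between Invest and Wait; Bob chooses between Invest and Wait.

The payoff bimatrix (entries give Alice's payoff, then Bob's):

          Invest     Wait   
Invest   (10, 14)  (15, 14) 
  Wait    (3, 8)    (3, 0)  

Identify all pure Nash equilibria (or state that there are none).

(Invest, Invest) and (Invest, Wait)

(Invest, Invest): Alice gets 10 ≥ 3 from Wait, and Bob gets 14 ≥ 14 from Wait — Nash equilibrium.
(Invest, Wait): Alice gets 15 ≥ 3 from Wait, and Bob gets 14 ≥ 14 from Invest — Nash equilibrium.
(Wait, Invest): Alice prefers Invest (10 > 3) — not an equilibrium.
(Wait, Wait): Alice prefers Invest (15 > 3); Bob prefers Invest (8 > 0) — not an equilibrium.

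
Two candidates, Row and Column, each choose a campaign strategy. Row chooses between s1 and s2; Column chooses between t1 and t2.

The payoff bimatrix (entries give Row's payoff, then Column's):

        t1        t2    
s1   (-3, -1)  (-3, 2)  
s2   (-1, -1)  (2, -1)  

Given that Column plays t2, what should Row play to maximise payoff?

Against t2, Row earns -3 from s1 and 2 from s2.
So s2 is the best response.

s2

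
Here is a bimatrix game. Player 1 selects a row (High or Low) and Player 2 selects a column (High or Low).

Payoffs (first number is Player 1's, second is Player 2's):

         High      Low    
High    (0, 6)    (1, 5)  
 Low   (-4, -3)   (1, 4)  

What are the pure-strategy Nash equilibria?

(High, High) and (Low, Low)

(High, High): Player 1 gets 0 ≥ -4 from Low, and Player 2 gets 6 ≥ 5 from Low — Nash equilibrium.
(High, Low): Player 2 prefers High (6 > 5) — not an equilibrium.
(Low, High): Player 1 prefers High (0 > -4); Player 2 prefers Low (4 > -3) — not an equilibrium.
(Low, Low): Player 1 gets 1 ≥ 1 from High, and Player 2 gets 4 ≥ -3 from High — Nash equilibrium.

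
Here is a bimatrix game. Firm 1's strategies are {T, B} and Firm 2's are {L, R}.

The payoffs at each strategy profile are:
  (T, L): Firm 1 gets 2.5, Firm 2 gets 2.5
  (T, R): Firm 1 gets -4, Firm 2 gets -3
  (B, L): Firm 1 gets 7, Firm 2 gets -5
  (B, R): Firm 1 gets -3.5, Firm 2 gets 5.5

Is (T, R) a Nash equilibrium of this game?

No

At (T, R), Firm 1 earns -4; switching to B would give -3.5, so Firm 1 would deviate.
Firm 2 earns -3; switching to L would give 2.5, so Firm 2 would deviate.
Since at least one player can profitably deviate, this is not a Nash equilibrium.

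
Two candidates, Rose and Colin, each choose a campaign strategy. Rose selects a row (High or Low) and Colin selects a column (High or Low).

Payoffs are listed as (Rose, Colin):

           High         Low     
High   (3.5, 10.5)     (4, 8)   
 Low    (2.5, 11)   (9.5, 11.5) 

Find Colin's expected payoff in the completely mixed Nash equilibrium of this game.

131/12

First find p, the probability Rose plays High, from Colin's indifference between High and Low: 10.5p + 11(1−p) = 8p + 11.5(1−p), giving p = 1/6.
Since Colin is indifferent in equilibrium, Colin's expected payoff equals the payoff from either column against (1/6, 5/6). Using High: 10.5(1/6) + 11(5/6) = 131/12.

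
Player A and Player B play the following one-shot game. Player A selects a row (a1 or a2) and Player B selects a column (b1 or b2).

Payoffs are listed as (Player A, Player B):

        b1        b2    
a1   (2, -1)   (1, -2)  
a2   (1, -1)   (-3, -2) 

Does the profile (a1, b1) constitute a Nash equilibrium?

Yes

At (a1, b1), Player A earns 2; switching to a2 would give 1, so Player A has no profitable deviation.
Player B earns -1; switching to b2 would give -2, so Player B has no profitable deviation.
Neither player can gain by a unilateral deviation, so this profile is a Nash equilibrium.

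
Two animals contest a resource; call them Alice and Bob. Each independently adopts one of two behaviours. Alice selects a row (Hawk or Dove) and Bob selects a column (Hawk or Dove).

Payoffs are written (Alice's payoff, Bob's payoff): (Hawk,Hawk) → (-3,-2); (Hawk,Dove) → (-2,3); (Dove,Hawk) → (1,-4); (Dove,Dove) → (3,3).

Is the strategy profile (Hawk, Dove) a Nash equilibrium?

No

At (Hawk, Dove), Alice earns -2; switching to Dove would give 3, so Alice would deviate.
Bob earns 3; switching to Hawk would give -2, so Bob has no profitable deviation.
Since at least one player can profitably deviate, this is not a Nash equilibrium.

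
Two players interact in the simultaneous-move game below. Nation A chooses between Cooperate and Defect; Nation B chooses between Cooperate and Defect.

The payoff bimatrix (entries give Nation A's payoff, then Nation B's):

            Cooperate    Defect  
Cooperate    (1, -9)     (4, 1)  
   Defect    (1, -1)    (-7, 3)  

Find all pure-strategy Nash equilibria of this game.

(Cooperate, Defect)

(Cooperate, Cooperate): Nation B prefers Defect (1 > -9) — not an equilibrium.
(Cooperate, Defect): Nation A gets 4 ≥ -7 from Defect, and Nation B gets 1 ≥ -9 from Cooperate — Nash equilibrium.
(Defect, Cooperate): Nation B prefers Defect (3 > -1) — not an equilibrium.
(Defect, Defect): Nation A prefers Cooperate (4 > -7) — not an equilibrium.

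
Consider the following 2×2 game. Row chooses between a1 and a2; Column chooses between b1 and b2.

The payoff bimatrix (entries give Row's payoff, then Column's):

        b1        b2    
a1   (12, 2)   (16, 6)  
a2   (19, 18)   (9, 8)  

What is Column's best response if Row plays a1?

Against a1, Column earns 2 from b1 and 6 from b2.
So b2 is the best response.

b2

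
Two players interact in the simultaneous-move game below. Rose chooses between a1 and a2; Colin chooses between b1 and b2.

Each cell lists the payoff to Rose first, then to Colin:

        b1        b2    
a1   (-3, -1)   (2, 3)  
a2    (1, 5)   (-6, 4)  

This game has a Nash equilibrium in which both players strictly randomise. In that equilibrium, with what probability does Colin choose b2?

Let y be the probability that Colin plays b1. In a completely mixed equilibrium, Rose must be indifferent between a1 and a2.
Rose's expected payoff from a1 is −3y + 2(1−y); from a2 it is y − 6(1−y).
Setting these equal: −5y + 2 = 7y − 6, so y = 2/3.
Therefore Colin plays b2 with probability 1 − 2/3 = 1/3.

1/3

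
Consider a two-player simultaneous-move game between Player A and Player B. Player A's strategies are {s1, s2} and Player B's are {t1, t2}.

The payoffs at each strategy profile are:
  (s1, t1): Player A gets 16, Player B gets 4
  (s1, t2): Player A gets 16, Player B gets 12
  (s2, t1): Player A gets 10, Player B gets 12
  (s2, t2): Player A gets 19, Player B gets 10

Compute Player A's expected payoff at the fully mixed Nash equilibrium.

First find q, the probability Player B plays t1, from Player A's indifference between s1 and s2: 16q + 16(1−q) = 10q + 19(1−q), giving q = 1/3.
Since Player A is indifferent in equilibrium, Player A's expected payoff equals the payoff from either row against (1/3, 2/3). Using s1: 16(1/3) + 16(2/3) = 16.

16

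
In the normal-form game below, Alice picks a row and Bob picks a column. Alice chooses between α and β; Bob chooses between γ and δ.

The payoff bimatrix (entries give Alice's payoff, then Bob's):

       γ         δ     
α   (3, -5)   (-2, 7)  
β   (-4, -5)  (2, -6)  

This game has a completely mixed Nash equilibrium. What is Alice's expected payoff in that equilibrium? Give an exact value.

First find y, the probability Bob plays γ, from Alice's indifference between α and β: 3y − 2(1−y) = −4y + 2(1−y), giving y = 4/11.
Since Alice is indifferent in equilibrium, Alice's expected payoff equals the payoff from either row against (4/11, 7/11). Using α: 3(4/11) − 2(7/11) = -2/11.

-2/11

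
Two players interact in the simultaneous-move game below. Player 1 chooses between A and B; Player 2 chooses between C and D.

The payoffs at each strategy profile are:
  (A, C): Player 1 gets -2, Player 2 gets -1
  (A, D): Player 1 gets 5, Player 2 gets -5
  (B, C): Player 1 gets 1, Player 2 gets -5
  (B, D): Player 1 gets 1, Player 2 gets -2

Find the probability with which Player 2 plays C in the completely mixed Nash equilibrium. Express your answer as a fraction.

4/7

Let q be the probability that Player 2 plays C. In a completely mixed equilibrium, Player 1 must be indifferent between A and B.
Player 1's expected payoff from A is −2q + 5(1−q); from B it is q + (1−q).
Setting these equal: −7q + 5 = 1, so q = 4/7.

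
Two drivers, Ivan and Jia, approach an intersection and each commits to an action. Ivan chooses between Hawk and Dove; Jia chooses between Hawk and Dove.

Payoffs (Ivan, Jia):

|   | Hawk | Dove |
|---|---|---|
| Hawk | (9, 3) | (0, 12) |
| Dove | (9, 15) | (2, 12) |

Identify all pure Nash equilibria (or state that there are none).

(Hawk, Hawk): Jia prefers Dove (12 > 3) — not an equilibrium.
(Hawk, Dove): Ivan prefers Dove (2 > 0) — not an equilibrium.
(Dove, Hawk): Ivan gets 9 ≥ 9 from Hawk, and Jia gets 15 ≥ 12 from Dove — Nash equilibrium.
(Dove, Dove): Jia prefers Hawk (15 > 12) — not an equilibrium.

(Dove, Hawk)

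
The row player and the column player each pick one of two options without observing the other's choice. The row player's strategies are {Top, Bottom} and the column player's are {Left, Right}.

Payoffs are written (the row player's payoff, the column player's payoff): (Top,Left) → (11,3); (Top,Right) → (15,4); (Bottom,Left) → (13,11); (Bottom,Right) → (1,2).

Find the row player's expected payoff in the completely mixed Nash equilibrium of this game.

First find y, the probability the column player plays Left, from the row player's indifference between Top and Bottom: 11y + 15(1−y) = 13y + (1−y), giving y = 7/8.
Since the row player is indifferent in equilibrium, the row player's expected payoff equals the payoff from either row against (7/8, 1/8). Using Top: 11(7/8) + 15(1/8) = 23/2.

23/2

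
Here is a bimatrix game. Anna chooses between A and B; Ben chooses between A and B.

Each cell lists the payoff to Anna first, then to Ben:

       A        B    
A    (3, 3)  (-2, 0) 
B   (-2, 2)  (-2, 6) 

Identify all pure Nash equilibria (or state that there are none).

(A, A): Anna gets 3 ≥ -2 from B, and Ben gets 3 ≥ 0 from B — Nash equilibrium.
(A, B): Ben prefers A (3 > 0) — not an equilibrium.
(B, A): Anna prefers A (3 > -2); Ben prefers B (6 > 2) — not an equilibrium.
(B, B): Anna gets -2 ≥ -2 from A, and Ben gets 6 ≥ 2 from A — Nash equilibrium.

(A, A) and (B, B)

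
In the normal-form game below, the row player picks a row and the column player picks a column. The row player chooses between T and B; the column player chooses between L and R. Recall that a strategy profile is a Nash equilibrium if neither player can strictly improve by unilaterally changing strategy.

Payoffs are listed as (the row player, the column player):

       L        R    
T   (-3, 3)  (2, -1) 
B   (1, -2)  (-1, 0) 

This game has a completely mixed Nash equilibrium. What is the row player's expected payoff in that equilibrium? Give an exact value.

First find q, the probability the column player plays L, from the row player's indifference between T and B: −3q + 2(1−q) = q − (1−q), giving q = 3/7.
Since the row player is indifferent in equilibrium, the row player's expected payoff equals the payoff from either row against (3/7, 4/7). Using T: −3(3/7) + 2(4/7) = -1/7.

-1/7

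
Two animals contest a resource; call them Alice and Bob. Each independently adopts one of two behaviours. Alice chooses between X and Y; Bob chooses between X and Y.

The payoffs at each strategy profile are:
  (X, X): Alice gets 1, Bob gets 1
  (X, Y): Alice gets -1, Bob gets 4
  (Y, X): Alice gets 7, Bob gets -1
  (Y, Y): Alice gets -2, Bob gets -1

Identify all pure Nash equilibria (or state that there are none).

(X, X): Alice prefers Y (7 > 1); Bob prefers Y (4 > 1) — not an equilibrium.
(X, Y): Alice gets -1 ≥ -2 from Y, and Bob gets 4 ≥ 1 from X — Nash equilibrium.
(Y, X): Alice gets 7 ≥ 1 from X, and Bob gets -1 ≥ -1 from Y — Nash equilibrium.
(Y, Y): Alice prefers X (-1 > -2) — not an equilibrium.

(X, Y) and (Y, X)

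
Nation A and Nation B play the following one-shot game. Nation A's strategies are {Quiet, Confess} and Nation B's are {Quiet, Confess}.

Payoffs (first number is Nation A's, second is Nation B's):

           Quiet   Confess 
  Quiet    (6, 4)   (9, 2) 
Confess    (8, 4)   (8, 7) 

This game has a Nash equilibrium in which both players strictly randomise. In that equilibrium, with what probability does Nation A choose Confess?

2/5

Let p be the probability that Nation A plays Quiet. In a completely mixed equilibrium, Nation B must be indifferent between Quiet and Confess.
Nation B's expected payoff from Quiet is 4p + 4(1−p); from Confess it is 2p + 7(1−p).
Setting these equal: 4 = −5p + 7, so p = 3/5.
Therefore Nation A plays Confess with probability 1 − 3/5 = 2/5.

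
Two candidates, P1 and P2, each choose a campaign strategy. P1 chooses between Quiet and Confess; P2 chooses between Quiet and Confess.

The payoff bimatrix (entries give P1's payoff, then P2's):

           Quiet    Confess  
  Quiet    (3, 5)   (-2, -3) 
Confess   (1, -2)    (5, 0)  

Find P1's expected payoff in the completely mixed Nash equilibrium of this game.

First find y, the probability P2 plays Quiet, from P1's indifference between Quiet and Confess: 3y − 2(1−y) = y + 5(1−y), giving y = 7/9.
Since P1 is indifferent in equilibrium, P1's expected payoff equals the payoff from either row against (7/9, 2/9). Using Quiet: 3(7/9) − 2(2/9) = 17/9.

17/9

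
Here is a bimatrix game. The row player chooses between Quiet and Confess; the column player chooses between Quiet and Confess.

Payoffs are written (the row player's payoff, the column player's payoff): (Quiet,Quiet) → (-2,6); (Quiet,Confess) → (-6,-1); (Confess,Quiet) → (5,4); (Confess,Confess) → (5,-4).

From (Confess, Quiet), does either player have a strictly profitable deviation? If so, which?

The row player at (Confess, Quiet) earns 5; deviating to Quiet yields -2 — not better.
The column player earns 4; deviating to Confess yields -4 — not better.
Neither player can strictly improve; the profile is a Nash equilibrium.

Neither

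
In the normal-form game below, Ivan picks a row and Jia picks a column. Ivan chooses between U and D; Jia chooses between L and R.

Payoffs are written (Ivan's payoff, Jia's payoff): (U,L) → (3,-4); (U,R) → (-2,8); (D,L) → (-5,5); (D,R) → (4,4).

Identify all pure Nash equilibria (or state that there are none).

(U, L): Jia prefers R (8 > -4) — not an equilibrium.
(U, R): Ivan prefers D (4 > -2) — not an equilibrium.
(D, L): Ivan prefers U (3 > -5) — not an equilibrium.
(D, R): Jia prefers L (5 > 4) — not an equilibrium.

none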